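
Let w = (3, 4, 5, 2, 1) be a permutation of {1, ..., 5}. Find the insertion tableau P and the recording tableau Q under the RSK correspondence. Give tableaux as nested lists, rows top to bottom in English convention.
Insert each entry of the permutation into P by Schensted row insertion, recording in Q the position of each new cell.

After inserting 3: P = [[3]].
After inserting 4: P = [[3, 4]].
After inserting 5: P = [[3, 4, 5]].
After inserting 2: P = [[2, 4, 5], [3]].
After inserting 1: P = [[1, 4, 5], [2], [3]].

So P = [[1, 4, 5], [2], [3]], Q = [[1, 2, 3], [4], [5]].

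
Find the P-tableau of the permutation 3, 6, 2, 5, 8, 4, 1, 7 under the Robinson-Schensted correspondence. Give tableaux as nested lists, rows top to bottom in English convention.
P = [[1, 4, 7], [2, 5, 8], [3], [6]]

Insert 3: appended to row 1. P = [[3]].
Insert 6: appended to row 1. P = [[3, 6]].
Insert 2: 2 bumps 3 from row 1; 3 starts row 2. P = [[2, 6], [3]].
Insert 5: 5 bumps 6 from row 1; 6 appends to row 2. P = [[2, 5], [3, 6]].
Insert 8: appended to row 1. P = [[2, 5, 8], [3, 6]].
Insert 4: 4 bumps 5 from row 1; 5 bumps 6 from row 2; 6 starts row 3. P = [[2, 4, 8], [3, 5], [6]].
Insert 1: 1 bumps 2 from row 1; 2 bumps 3 from row 2; 3 bumps 6 from row 3; 6 starts row 4. P = [[1, 4, 8], [2, 5], [3], [6]].
Insert 7: 7 bumps 8 from row 1; 8 appends to row 2. P = [[1, 4, 7], [2, 5, 8], [3], [6]].

So P = [[1, 4, 7], [2, 5, 8], [3], [6]].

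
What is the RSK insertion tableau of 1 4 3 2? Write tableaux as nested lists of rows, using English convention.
P = [[1, 2], [3], [4]]

After inserting 1: P = [[1]].
After inserting 4: P = [[1, 4]].
After inserting 3: P = [[1, 3], [4]].
After inserting 2: P = [[1, 2], [3], [4]].

So P = [[1, 2], [3], [4]].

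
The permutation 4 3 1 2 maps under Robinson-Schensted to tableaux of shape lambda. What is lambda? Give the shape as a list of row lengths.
Row-insert each entry into an empty tableau.

After inserting 4: P = [[4]].
After inserting 3: P = [[3], [4]].
After inserting 1: P = [[1], [3], [4]].
After inserting 2: P = [[1, 2], [3], [4]].

The final insertion tableau P = [[1, 2], [3], [4]] has shape [2, 1, 1].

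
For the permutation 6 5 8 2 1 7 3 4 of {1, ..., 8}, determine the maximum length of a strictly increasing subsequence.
3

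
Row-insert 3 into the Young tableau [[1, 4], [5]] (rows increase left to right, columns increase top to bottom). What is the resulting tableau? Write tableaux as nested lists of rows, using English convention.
In row 1, 3 replaces 4 (the leftmost entry greater than 3); 4 is bumped to row 2. In row 2, 4 replaces 5 (the leftmost entry greater than 4); 5 is bumped to row 3. 5 starts a new row 3. The new tableau is [[1, 3], [4], [5]].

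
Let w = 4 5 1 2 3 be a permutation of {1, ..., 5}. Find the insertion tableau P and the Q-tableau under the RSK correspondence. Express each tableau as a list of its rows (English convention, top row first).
Insert each entry of the permutation into P by Schensted row insertion, recording in Q the position of each new cell.

Insert 4: appended to row 1. P = [[4]].
Insert 5: appended to row 1. P = [[4, 5]].
Insert 1: 1 bumps 4 from row 1; 4 starts row 2. P = [[1, 5], [4]].
Insert 2: 2 bumps 5 from row 1; 5 appends to row 2. P = [[1, 2], [4, 5]].
Insert 3: appended to row 1. P = [[1, 2, 3], [4, 5]].

So P = [[1, 2, 3], [4, 5]], Q = [[1, 2, 5], [3, 4]].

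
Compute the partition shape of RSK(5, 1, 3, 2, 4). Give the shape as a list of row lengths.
Row-insert each entry into an empty tableau.

After inserting 5: P = [[5]].
After inserting 1: P = [[1], [5]].
After inserting 3: P = [[1, 3], [5]].
After inserting 2: P = [[1, 2], [3], [5]].
After inserting 4: P = [[1, 2, 4], [3], [5]].

The final insertion tableau P = [[1, 2, 4], [3], [5]] has shape [3, 1, 1].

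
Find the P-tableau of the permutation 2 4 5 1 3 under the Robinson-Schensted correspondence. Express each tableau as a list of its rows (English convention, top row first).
P = [[1, 3, 5], [2, 4]]

Insert 2: appended to row 1. P = [[2]].
Insert 4: appended to row 1. P = [[2, 4]].
Insert 5: appended to row 1. P = [[2, 4, 5]].
Insert 1: 1 bumps 2 from row 1; 2 starts row 2. P = [[1, 4, 5], [2]].
Insert 3: 3 bumps 4 from row 1; 4 appends to row 2. P = [[1, 3, 5], [2, 4]].

So P = [[1, 3, 5], [2, 4]].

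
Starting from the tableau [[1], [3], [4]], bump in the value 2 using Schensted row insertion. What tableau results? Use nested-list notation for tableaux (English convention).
[[1, 2], [3], [4]]

2 is larger than every entry of row 1, so it is appended to row 1. The new tableau is [[1, 2], [3], [4]].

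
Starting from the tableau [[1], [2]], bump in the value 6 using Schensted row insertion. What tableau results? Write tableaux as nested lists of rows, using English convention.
[[1, 6], [2]]

6 is larger than every entry of row 1, so it is appended to row 1. The new tableau is [[1, 6], [2]].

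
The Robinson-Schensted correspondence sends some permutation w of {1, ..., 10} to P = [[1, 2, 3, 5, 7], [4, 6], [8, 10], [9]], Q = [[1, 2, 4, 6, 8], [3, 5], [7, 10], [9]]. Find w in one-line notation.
1 9 2 10 4 8 6 7 3 5

Reverse the RSK construction: for i from n down to 1, find the cell of Q containing i, remove the entry at that cell from P, and reverse-bump it up through P; the value ejected from row 1 is w(i).

Step i=10: Q has 10 at row 3, column 2; remove 10 from row 3 of P and reverse-bump: 10 enters row 2 and ejects 6; 6 enters row 1 and ejects 5. So w(10) = 5. P is now [[1, 2, 3, 6, 7], [4, 10], [8], [9]].
Step i=9: Q has 9 at row 4, column 1; remove 9 from row 4 of P and reverse-bump: 9 enters row 3 and ejects 8; 8 enters row 2 and ejects 4; 4 enters row 1 and ejects 3. So w(9) = 3. P is now [[1, 2, 4, 6, 7], [8, 10], [9]].
Step i=8: Q has 8 at row 1, column 5; remove that cell from P, ejecting 7. So w(8) = 7. P is now [[1, 2, 4, 6], [8, 10], [9]].
Step i=7: Q has 7 at row 3, column 1; remove 9 from row 3 of P and reverse-bump: 9 enters row 2 and ejects 8; 8 enters row 1 and ejects 6. So w(7) = 6. P is now [[1, 2, 4, 8], [9, 10]].
Step i=6: Q has 6 at row 1, column 4; remove that cell from P, ejecting 8. So w(6) = 8. P is now [[1, 2, 4], [9, 10]].
Step i=5: Q has 5 at row 2, column 2; remove 10 from row 2 of P and reverse-bump: 10 enters row 1 and ejects 4. So w(5) = 4. P is now [[1, 2, 10], [9]].
Step i=4: Q has 4 at row 1, column 3; remove that cell from P, ejecting 10. So w(4) = 10. P is now [[1, 2], [9]].
Step i=3: Q has 3 at row 2, column 1; remove 9 from row 2 of P and reverse-bump: 9 enters row 1 and ejects 2. So w(3) = 2. P is now [[1, 9]].
Step i=2: Q has 2 at row 1, column 2; remove that cell from P, ejecting 9. So w(2) = 9. P is now [[1]].
Step i=1: Q has 1 at row 1, column 1; remove that cell from P, ejecting 1. So w(1) = 1. P is now [].

So w = 1 9 2 10 4 8 6 7 3 5.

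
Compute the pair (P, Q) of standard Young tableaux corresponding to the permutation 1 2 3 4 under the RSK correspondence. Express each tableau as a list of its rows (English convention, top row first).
P = [[1, 2, 3, 4]], Q = [[1, 2, 3, 4]]

Insert each entry of the permutation into P by Schensted row insertion, recording in Q the position of each new cell.

Insert 1: appended to row 1. P = [[1]].
Insert 2: appended to row 1. P = [[1, 2]].
Insert 3: appended to row 1. P = [[1, 2, 3]].
Insert 4: appended to row 1. P = [[1, 2, 3, 4]].

So P = [[1, 2, 3, 4]], Q = [[1, 2, 3, 4]].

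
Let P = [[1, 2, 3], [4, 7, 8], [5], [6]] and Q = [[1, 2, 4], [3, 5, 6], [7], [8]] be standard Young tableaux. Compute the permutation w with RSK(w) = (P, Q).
6 7 1 8 2 5 4 3

Reverse the RSK construction: for i from n down to 1, find the cell of Q containing i, remove the entry at that cell from P, and reverse-bump it up through P; the value ejected from row 1 is w(i).

Step i=8: Q has 8 at row 4, column 1; remove 6 from row 4 of P and reverse-bump: 6 enters row 3 and ejects 5; 5 enters row 2 and ejects 4; 4 enters row 1 and ejects 3. So w(8) = 3. P is now [[1, 2, 4], [5, 7, 8], [6]].
Step i=7: Q has 7 at row 3, column 1; remove 6 from row 3 of P and reverse-bump: 6 enters row 2 and ejects 5; 5 enters row 1 and ejects 4. So w(7) = 4. P is now [[1, 2, 5], [6, 7, 8]].
Step i=6: Q has 6 at row 2, column 3; remove 8 from row 2 of P and reverse-bump: 8 enters row 1 and ejects 5. So w(6) = 5. P is now [[1, 2, 8], [6, 7]].
Step i=5: Q has 5 at row 2, column 2; remove 7 from row 2 of P and reverse-bump: 7 enters row 1 and ejects 2. So w(5) = 2. P is now [[1, 7, 8], [6]].
Step i=4: Q has 4 at row 1, column 3; remove that cell from P, ejecting 8. So w(4) = 8. P is now [[1, 7], [6]].
Step i=3: Q has 3 at row 2, column 1; remove 6 from row 2 of P and reverse-bump: 6 enters row 1 and ejects 1. So w(3) = 1. P is now [[6, 7]].
Step i=2: Q has 2 at row 1, column 2; remove that cell from P, ejecting 7. So w(2) = 7. P is now [[6]].
Step i=1: Q has 1 at row 1, column 1; remove that cell from P, ejecting 6. So w(1) = 6. P is now [].

So w = 6 7 1 8 2 5 4 3.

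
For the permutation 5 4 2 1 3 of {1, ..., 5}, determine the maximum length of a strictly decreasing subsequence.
4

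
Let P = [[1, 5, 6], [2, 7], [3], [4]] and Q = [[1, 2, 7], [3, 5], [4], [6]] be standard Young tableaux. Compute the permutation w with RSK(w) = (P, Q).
Reverse the RSK construction: for i from n down to 1, find the cell of Q containing i, remove the entry at that cell from P, and reverse-bump it up through P; the value ejected from row 1 is w(i).

Step i=7: Q has 7 at row 1, column 3; remove that cell from P, ejecting 6. So w(7) = 6. P is now [[1, 5], [2, 7], [3], [4]].
Step i=6: Q has 6 at row 4, column 1; remove 4 from row 4 of P and reverse-bump: 4 enters row 3 and ejects 3; 3 enters row 2 and ejects 2; 2 enters row 1 and ejects 1. So w(6) = 1. P is now [[2, 5], [3, 7], [4]].
Step i=5: Q has 5 at row 2, column 2; remove 7 from row 2 of P and reverse-bump: 7 enters row 1 and ejects 5. So w(5) = 5. P is now [[2, 7], [3], [4]].
Step i=4: Q has 4 at row 3, column 1; remove 4 from row 3 of P and reverse-bump: 4 enters row 2 and ejects 3; 3 enters row 1 and ejects 2. So w(4) = 2. P is now [[3, 7], [4]].
Step i=3: Q has 3 at row 2, column 1; remove 4 from row 2 of P and reverse-bump: 4 enters row 1 and ejects 3. So w(3) = 3. P is now [[4, 7]].
Step i=2: Q has 2 at row 1, column 2; remove that cell from P, ejecting 7. So w(2) = 7. P is now [[4]].
Step i=1: Q has 1 at row 1, column 1; remove that cell from P, ejecting 4. So w(1) = 4. P is now [].

So w = 4 7 3 2 5 1 6.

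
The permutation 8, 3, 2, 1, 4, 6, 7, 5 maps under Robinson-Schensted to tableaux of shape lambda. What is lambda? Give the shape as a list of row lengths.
RSK row insertion gives P = [[1, 4, 5, 7], [2, 6], [3], [8]], which has shape [4, 2, 1, 1].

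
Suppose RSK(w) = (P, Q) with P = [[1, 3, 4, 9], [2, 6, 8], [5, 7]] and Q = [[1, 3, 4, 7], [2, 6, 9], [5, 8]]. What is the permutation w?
Reverse RSK: for i = n, n-1, ..., 1, locate i in Q, remove the corresponding corner cell from P, and reverse-bump its entry up through P; the value ejected from row 1 is w(i).

So w = 5 2 7 8 1 6 9 3 4.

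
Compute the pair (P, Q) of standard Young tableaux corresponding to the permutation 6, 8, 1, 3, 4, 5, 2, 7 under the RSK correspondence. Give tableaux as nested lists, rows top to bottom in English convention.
Insert each entry of the permutation into P by Schensted row insertion, recording in Q the position of each new cell.

Insert 6: appended to row 1. P = [[6]].
Insert 8: appended to row 1. P = [[6, 8]].
Insert 1: 1 bumps 6 from row 1; 6 starts row 2. P = [[1, 8], [6]].
Insert 3: 3 bumps 8 from row 1; 8 appends to row 2. P = [[1, 3], [6, 8]].
Insert 4: appended to row 1. P = [[1, 3, 4], [6, 8]].
Insert 5: appended to row 1. P = [[1, 3, 4, 5], [6, 8]].
Insert 2: 2 bumps 3 from row 1; 3 bumps 6 from row 2; 6 starts row 3. P = [[1, 2, 4, 5], [3, 8], [6]].
Insert 7: appended to row 1. P = [[1, 2, 4, 5, 7], [3, 8], [6]].

So P = [[1, 2, 4, 5, 7], [3, 8], [6]], Q = [[1, 2, 5, 6, 8], [3, 4], [7]].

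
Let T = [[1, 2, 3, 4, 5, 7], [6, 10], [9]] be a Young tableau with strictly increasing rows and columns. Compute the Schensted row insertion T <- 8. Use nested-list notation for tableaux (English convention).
[[1, 2, 3, 4, 5, 7, 8], [6, 10], [9]]

8 is larger than every entry of row 1, so it is appended to row 1. The new tableau is [[1, 2, 3, 4, 5, 7, 8], [6, 10], [9]].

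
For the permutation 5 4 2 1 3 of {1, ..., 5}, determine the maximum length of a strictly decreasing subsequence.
4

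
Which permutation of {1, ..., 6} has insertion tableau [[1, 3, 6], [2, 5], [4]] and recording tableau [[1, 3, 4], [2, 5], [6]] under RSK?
4 2 5 6 3 1

Reverse the RSK construction: for i from n down to 1, find the cell of Q containing i, remove the entry at that cell from P, and reverse-bump it up through P; the value ejected from row 1 is w(i).

Step i=6: Q has 6 at row 3, column 1; remove 4 from row 3 of P and reverse-bump: 4 enters row 2 and ejects 2; 2 enters row 1 and ejects 1. So w(6) = 1. P is now [[2, 3, 6], [4, 5]].
Step i=5: Q has 5 at row 2, column 2; remove 5 from row 2 of P and reverse-bump: 5 enters row 1 and ejects 3. So w(5) = 3. P is now [[2, 5, 6], [4]].
Step i=4: Q has 4 at row 1, column 3; remove that cell from P, ejecting 6. So w(4) = 6. P is now [[2, 5], [4]].
Step i=3: Q has 3 at row 1, column 2; remove that cell from P, ejecting 5. So w(3) = 5. P is now [[2], [4]].
Step i=2: Q has 2 at row 2, column 1; remove 4 from row 2 of P and reverse-bump: 4 enters row 1 and ejects 2. So w(2) = 2. P is now [[4]].
Step i=1: Q has 1 at row 1, column 1; remove that cell from P, ejecting 4. So w(1) = 4. P is now [].

So w = 4 2 5 6 3 1.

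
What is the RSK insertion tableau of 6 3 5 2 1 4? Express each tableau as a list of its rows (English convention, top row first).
P = [[1, 4], [2, 5], [3], [6]]

Insert 6: appended to row 1. P = [[6]].
Insert 3: 3 bumps 6 from row 1; 6 starts row 2. P = [[3], [6]].
Insert 5: appended to row 1. P = [[3, 5], [6]].
Insert 2: 2 bumps 3 from row 1; 3 bumps 6 from row 2; 6 starts row 3. P = [[2, 5], [3], [6]].
Insert 1: 1 bumps 2 from row 1; 2 bumps 3 from row 2; 3 bumps 6 from row 3; 6 starts row 4. P = [[1, 5], [2], [3], [6]].
Insert 4: 4 bumps 5 from row 1; 5 appends to row 2. P = [[1, 4], [2, 5], [3], [6]].

So P = [[1, 4], [2, 5], [3], [6]].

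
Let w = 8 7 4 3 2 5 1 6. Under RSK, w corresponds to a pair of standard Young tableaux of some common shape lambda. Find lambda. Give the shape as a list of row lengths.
[3, 1, 1, 1, 1, 1]

Row-insert each entry into an empty tableau.

After inserting 8: P = [[8]].
After inserting 7: P = [[7], [8]].
After inserting 4: P = [[4], [7], [8]].
After inserting 3: P = [[3], [4], [7], [8]].
After inserting 2: P = [[2], [3], [4], [7], [8]].
After inserting 5: P = [[2, 5], [3], [4], [7], [8]].
After inserting 1: P = [[1, 5], [2], [3], [4], [7], [8]].
After inserting 6: P = [[1, 5, 6], [2], [3], [4], [7], [8]].

The final insertion tableau P = [[1, 5, 6], [2], [3], [4], [7], [8]] has shape [3, 1, 1, 1, 1, 1].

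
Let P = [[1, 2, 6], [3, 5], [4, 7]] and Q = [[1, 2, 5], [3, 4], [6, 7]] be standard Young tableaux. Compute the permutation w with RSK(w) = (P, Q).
Reverse the RSK construction: for i from n down to 1, find the cell of Q containing i, remove the entry at that cell from P, and reverse-bump it up through P; the value ejected from row 1 is w(i).

Step i=7: Q has 7 at row 3, column 2; remove 7 from row 3 of P and reverse-bump: 7 enters row 2 and ejects 5; 5 enters row 1 and ejects 2. So w(7) = 2. P is now [[1, 5, 6], [3, 7], [4]].
Step i=6: Q has 6 at row 3, column 1; remove 4 from row 3 of P and reverse-bump: 4 enters row 2 and ejects 3; 3 enters row 1 and ejects 1. So w(6) = 1. P is now [[3, 5, 6], [4, 7]].
Step i=5: Q has 5 at row 1, column 3; remove that cell from P, ejecting 6. So w(5) = 6. P is now [[3, 5], [4, 7]].
Step i=4: Q has 4 at row 2, column 2; remove 7 from row 2 of P and reverse-bump: 7 enters row 1 and ejects 5. So w(4) = 5. P is now [[3, 7], [4]].
Step i=3: Q has 3 at row 2, column 1; remove 4 from row 2 of P and reverse-bump: 4 enters row 1 and ejects 3. So w(3) = 3. P is now [[4, 7]].
Step i=2: Q has 2 at row 1, column 2; remove that cell from P, ejecting 7. So w(2) = 7. P is now [[4]].
Step i=1: Q has 1 at row 1, column 1; remove that cell from P, ejecting 4. So w(1) = 4. P is now [].

So w = 4 7 3 5 6 1 2.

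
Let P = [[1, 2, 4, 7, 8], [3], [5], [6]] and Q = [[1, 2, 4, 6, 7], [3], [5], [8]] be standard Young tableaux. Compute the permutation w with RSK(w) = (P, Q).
1 6 3 5 4 7 8 2

Reverse RSK: for i = n, n-1, ..., 1, locate i in Q, remove the corresponding corner cell from P, and reverse-bump its entry up through P; the value ejected from row 1 is w(i).

So w = 1 6 3 5 4 7 8 2.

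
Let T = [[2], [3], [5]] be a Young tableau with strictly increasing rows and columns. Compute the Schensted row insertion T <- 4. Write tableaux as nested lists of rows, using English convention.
4 is larger than every entry of row 1, so it is appended to row 1. The new tableau is [[2, 4], [3], [5]].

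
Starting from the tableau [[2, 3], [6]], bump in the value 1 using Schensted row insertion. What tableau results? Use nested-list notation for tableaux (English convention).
In row 1, 1 replaces 2 (the leftmost entry greater than 1); 2 is bumped to row 2. In row 2, 2 replaces 6 (the leftmost entry greater than 2); 6 is bumped to row 3. 6 starts a new row 3. The new tableau is [[1, 3], [2], [6]].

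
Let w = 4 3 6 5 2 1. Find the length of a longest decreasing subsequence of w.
4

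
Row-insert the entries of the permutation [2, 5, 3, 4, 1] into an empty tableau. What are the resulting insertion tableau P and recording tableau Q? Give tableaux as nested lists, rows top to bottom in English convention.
Insert each entry of the permutation into P by Schensted row insertion, recording in Q the position of each new cell.

Insert 2: appended to row 1. P = [[2]], Q = [[1]].
Insert 5: appended to row 1. P = [[2, 5]], Q = [[1, 2]].
Insert 3: 3 bumps 5 from row 1; 5 starts row 2. P = [[2, 3], [5]], Q = [[1, 2], [3]].
Insert 4: appended to row 1. P = [[2, 3, 4], [5]], Q = [[1, 2, 4], [3]].
Insert 1: 1 bumps 2 from row 1; 2 bumps 5 from row 2; 5 starts row 3. P = [[1, 3, 4], [2], [5]], Q = [[1, 2, 4], [3], [5]].

So P = [[1, 3, 4], [2], [5]], Q = [[1, 2, 4], [3], [5]].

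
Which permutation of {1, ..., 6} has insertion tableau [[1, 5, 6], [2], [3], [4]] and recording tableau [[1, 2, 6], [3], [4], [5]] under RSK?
Reverse the RSK construction: for i from n down to 1, find the cell of Q containing i, remove the entry at that cell from P, and reverse-bump it up through P; the value ejected from row 1 is w(i).

Step i=6: Q has 6 at row 1, column 3; remove that cell from P, ejecting 6. So w(6) = 6. P is now [[1, 5], [2], [3], [4]].
Step i=5: Q has 5 at row 4, column 1; remove 4 from row 4 of P and reverse-bump: 4 enters row 3 and ejects 3; 3 enters row 2 and ejects 2; 2 enters row 1 and ejects 1. So w(5) = 1. P is now [[2, 5], [3], [4]].
Step i=4: Q has 4 at row 3, column 1; remove 4 from row 3 of P and reverse-bump: 4 enters row 2 and ejects 3; 3 enters row 1 and ejects 2. So w(4) = 2. P is now [[3, 5], [4]].
Step i=3: Q has 3 at row 2, column 1; remove 4 from row 2 of P and reverse-bump: 4 enters row 1 and ejects 3. So w(3) = 3. P is now [[4, 5]].
Step i=2: Q has 2 at row 1, column 2; remove that cell from P, ejecting 5. So w(2) = 5. P is now [[4]].
Step i=1: Q has 1 at row 1, column 1; remove that cell from P, ejecting 4. So w(1) = 4. P is now [].

So w = 4 5 3 2 1 6.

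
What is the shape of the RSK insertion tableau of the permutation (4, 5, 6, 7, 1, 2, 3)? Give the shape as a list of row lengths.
[4, 3]

RSK row insertion gives P = [[1, 2, 3, 7], [4, 5, 6]], which has shape [4, 3].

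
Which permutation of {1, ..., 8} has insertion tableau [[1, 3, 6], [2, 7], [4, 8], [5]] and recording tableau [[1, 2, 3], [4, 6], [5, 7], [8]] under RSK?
2 5 8 4 3 7 6 1

Reverse RSK: for i = n, n-1, ..., 1, locate i in Q, remove the corresponding corner cell from P, and reverse-bump its entry up through P; the value ejected from row 1 is w(i).

So w = 2 5 8 4 3 7 6 1.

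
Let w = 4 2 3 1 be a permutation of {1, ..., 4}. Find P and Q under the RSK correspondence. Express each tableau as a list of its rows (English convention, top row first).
Insert each entry of the permutation into P by Schensted row insertion, recording in Q the position of each new cell.

Insert 4: appended to row 1. P = [[4]].
Insert 2: 2 bumps 4 from row 1; 4 starts row 2. P = [[2], [4]].
Insert 3: appended to row 1. P = [[2, 3], [4]].
Insert 1: 1 bumps 2 from row 1; 2 bumps 4 from row 2; 4 starts row 3. P = [[1, 3], [2], [4]].

So P = [[1, 3], [2], [4]], Q = [[1, 3], [2], [4]].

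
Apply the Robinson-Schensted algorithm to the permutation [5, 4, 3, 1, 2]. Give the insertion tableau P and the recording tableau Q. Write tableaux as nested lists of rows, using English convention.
Insert each entry of the permutation into P by Schensted row insertion, recording in Q the position of each new cell.

Insert 5: appended to row 1. P = [[5]].
Insert 4: 4 bumps 5 from row 1; 5 starts row 2. P = [[4], [5]].
Insert 3: 3 bumps 4 from row 1; 4 bumps 5 from row 2; 5 starts row 3. P = [[3], [4], [5]].
Insert 1: 1 bumps 3 from row 1; 3 bumps 4 from row 2; 4 bumps 5 from row 3; 5 starts row 4. P = [[1], [3], [4], [5]].
Insert 2: appended to row 1. P = [[1, 2], [3], [4], [5]].

So P = [[1, 2], [3], [4], [5]], Q = [[1, 5], [2], [3], [4]].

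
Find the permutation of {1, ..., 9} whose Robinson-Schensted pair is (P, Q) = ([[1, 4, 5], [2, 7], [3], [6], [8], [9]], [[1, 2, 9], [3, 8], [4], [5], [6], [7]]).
6 9 8 7 3 2 1 4 5

Reverse RSK: for i = n, n-1, ..., 1, locate i in Q, remove the corresponding corner cell from P, and reverse-bump its entry up through P; the value ejected from row 1 is w(i).

So w = 6 9 8 7 3 2 1 4 5.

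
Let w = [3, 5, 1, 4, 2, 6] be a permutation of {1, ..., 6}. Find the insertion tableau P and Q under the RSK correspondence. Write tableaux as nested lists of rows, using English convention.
P = [[1, 2, 6], [3, 4], [5]], Q = [[1, 2, 6], [3, 4], [5]]

Insert each entry of the permutation into P by Schensted row insertion, recording in Q the position of each new cell.

Insert 3: appended to row 1. P = [[3]].
Insert 5: appended to row 1. P = [[3, 5]].
Insert 1: 1 bumps 3 from row 1; 3 starts row 2. P = [[1, 5], [3]].
Insert 4: 4 bumps 5 from row 1; 5 appends to row 2. P = [[1, 4], [3, 5]].
Insert 2: 2 bumps 4 from row 1; 4 bumps 5 from row 2; 5 starts row 3. P = [[1, 2], [3, 4], [5]].
Insert 6: appended to row 1. P = [[1, 2, 6], [3, 4], [5]].

So P = [[1, 2, 6], [3, 4], [5]], Q = [[1, 2, 6], [3, 4], [5]].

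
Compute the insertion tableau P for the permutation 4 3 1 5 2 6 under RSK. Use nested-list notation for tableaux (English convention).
Insert 4: appended to row 1. P = [[4]].
Insert 3: 3 bumps 4 from row 1; 4 starts row 2. P = [[3], [4]].
Insert 1: 1 bumps 3 from row 1; 3 bumps 4 from row 2; 4 starts row 3. P = [[1], [3], [4]].
Insert 5: appended to row 1. P = [[1, 5], [3], [4]].
Insert 2: 2 bumps 5 from row 1; 5 appends to row 2. P = [[1, 2], [3, 5], [4]].
Insert 6: appended to row 1. P = [[1, 2, 6], [3, 5], [4]].

So P = [[1, 2, 6], [3, 5], [4]].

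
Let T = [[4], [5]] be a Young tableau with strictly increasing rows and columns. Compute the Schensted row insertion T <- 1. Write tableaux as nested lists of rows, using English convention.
[[1], [4], [5]]

In row 1, 1 replaces 4 (the leftmost entry greater than 1); 4 is bumped to row 2. In row 2, 4 replaces 5 (the leftmost entry greater than 4); 5 is bumped to row 3. 5 starts a new row 3. The new tableau is [[1], [4], [5]].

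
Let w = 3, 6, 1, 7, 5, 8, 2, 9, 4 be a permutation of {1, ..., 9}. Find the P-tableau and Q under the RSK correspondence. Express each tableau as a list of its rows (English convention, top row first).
P = [[1, 2, 4, 8, 9], [3, 5, 7], [6]], Q = [[1, 2, 4, 6, 8], [3, 5, 9], [7]]

Insert each entry of the permutation into P by Schensted row insertion, recording in Q the position of each new cell.

Insert 3: appended to row 1. P = [[3]].
Insert 6: appended to row 1. P = [[3, 6]].
Insert 1: 1 bumps 3 from row 1; 3 starts row 2. P = [[1, 6], [3]].
Insert 7: appended to row 1. P = [[1, 6, 7], [3]].
Insert 5: 5 bumps 6 from row 1; 6 appends to row 2. P = [[1, 5, 7], [3, 6]].
Insert 8: appended to row 1. P = [[1, 5, 7, 8], [3, 6]].
Insert 2: 2 bumps 5 from row 1; 5 bumps 6 from row 2; 6 starts row 3. P = [[1, 2, 7, 8], [3, 5], [6]].
Insert 9: appended to row 1. P = [[1, 2, 7, 8, 9], [3, 5], [6]].
Insert 4: 4 bumps 7 from row 1; 7 appends to row 2. P = [[1, 2, 4, 8, 9], [3, 5, 7], [6]].

So P = [[1, 2, 4, 8, 9], [3, 5, 7], [6]], Q = [[1, 2, 4, 6, 8], [3, 5, 9], [7]].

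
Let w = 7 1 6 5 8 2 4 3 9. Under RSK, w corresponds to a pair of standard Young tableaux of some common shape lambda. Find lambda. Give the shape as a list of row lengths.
RSK row insertion gives P = [[1, 2, 3, 9], [4, 8], [5], [6], [7]], which has shape [4, 2, 1, 1, 1].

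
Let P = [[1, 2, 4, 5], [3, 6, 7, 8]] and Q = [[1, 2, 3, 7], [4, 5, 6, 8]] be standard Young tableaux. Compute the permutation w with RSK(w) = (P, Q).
3 6 7 1 2 4 8 5

Reverse the RSK construction: for i from n down to 1, find the cell of Q containing i, remove the entry at that cell from P, and reverse-bump it up through P; the value ejected from row 1 is w(i).

Step i=8: Q has 8 at row 2, column 4; remove 8 from row 2 of P and reverse-bump: 8 enters row 1 and ejects 5. So w(8) = 5. P is now [[1, 2, 4, 8], [3, 6, 7]].
Step i=7: Q has 7 at row 1, column 4; remove that cell from P, ejecting 8. So w(7) = 8. P is now [[1, 2, 4], [3, 6, 7]].
Step i=6: Q has 6 at row 2, column 3; remove 7 from row 2 of P and reverse-bump: 7 enters row 1 and ejects 4. So w(6) = 4. P is now [[1, 2, 7], [3, 6]].
Step i=5: Q has 5 at row 2, column 2; remove 6 from row 2 of P and reverse-bump: 6 enters row 1 and ejects 2. So w(5) = 2. P is now [[1, 6, 7], [3]].
Step i=4: Q has 4 at row 2, column 1; remove 3 from row 2 of P and reverse-bump: 3 enters row 1 and ejects 1. So w(4) = 1. P is now [[3, 6, 7]].
Step i=3: Q has 3 at row 1, column 3; remove that cell from P, ejecting 7. So w(3) = 7. P is now [[3, 6]].
Step i=2: Q has 2 at row 1, column 2; remove that cell from P, ejecting 6. So w(2) = 6. P is now [[3]].
Step i=1: Q has 1 at row 1, column 1; remove that cell from P, ejecting 3. So w(1) = 3. P is now [].

So w = 3 6 7 1 2 4 8 5.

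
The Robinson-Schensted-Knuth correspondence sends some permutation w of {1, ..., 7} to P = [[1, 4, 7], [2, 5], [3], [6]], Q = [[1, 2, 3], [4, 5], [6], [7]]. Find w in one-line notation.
Reverse the RSK construction: for i from n down to 1, find the cell of Q containing i, remove the entry at that cell from P, and reverse-bump it up through P; the value ejected from row 1 is w(i).

Step i=7: Q has 7 at row 4, column 1; remove 6 from row 4 of P and reverse-bump: 6 enters row 3 and ejects 3; 3 enters row 2 and ejects 2; 2 enters row 1 and ejects 1. So w(7) = 1. P is now [[2, 4, 7], [3, 5], [6]].
Step i=6: Q has 6 at row 3, column 1; remove 6 from row 3 of P and reverse-bump: 6 enters row 2 and ejects 5; 5 enters row 1 and ejects 4. So w(6) = 4. P is now [[2, 5, 7], [3, 6]].
Step i=5: Q has 5 at row 2, column 2; remove 6 from row 2 of P and reverse-bump: 6 enters row 1 and ejects 5. So w(5) = 5. P is now [[2, 6, 7], [3]].
Step i=4: Q has 4 at row 2, column 1; remove 3 from row 2 of P and reverse-bump: 3 enters row 1 and ejects 2. So w(4) = 2. P is now [[3, 6, 7]].
Step i=3: Q has 3 at row 1, column 3; remove that cell from P, ejecting 7. So w(3) = 7. P is now [[3, 6]].
Step i=2: Q has 2 at row 1, column 2; remove that cell from P, ejecting 6. So w(2) = 6. P is now [[3]].
Step i=1: Q has 1 at row 1, column 1; remove that cell from P, ejecting 3. So w(1) = 3. P is now [].

So w = 3 6 7 2 5 4 1.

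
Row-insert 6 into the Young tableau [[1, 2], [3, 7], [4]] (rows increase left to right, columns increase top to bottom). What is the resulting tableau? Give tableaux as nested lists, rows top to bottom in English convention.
[[1, 2, 6], [3, 7], [4]]

6 is larger than every entry of row 1, so it is appended to row 1. The new tableau is [[1, 2, 6], [3, 7], [4]].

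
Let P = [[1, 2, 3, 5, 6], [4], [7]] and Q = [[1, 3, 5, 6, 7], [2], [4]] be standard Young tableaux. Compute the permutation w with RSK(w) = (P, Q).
7 1 4 2 3 5 6

Reverse the RSK construction: for i from n down to 1, find the cell of Q containing i, remove the entry at that cell from P, and reverse-bump it up through P; the value ejected from row 1 is w(i).

Step i=7: Q has 7 at row 1, column 5; remove that cell from P, ejecting 6. So w(7) = 6. P is now [[1, 2, 3, 5], [4], [7]].
Step i=6: Q has 6 at row 1, column 4; remove that cell from P, ejecting 5. So w(6) = 5. P is now [[1, 2, 3], [4], [7]].
Step i=5: Q has 5 at row 1, column 3; remove that cell from P, ejecting 3. So w(5) = 3. P is now [[1, 2], [4], [7]].
Step i=4: Q has 4 at row 3, column 1; remove 7 from row 3 of P and reverse-bump: 7 enters row 2 and ejects 4; 4 enters row 1 and ejects 2. So w(4) = 2. P is now [[1, 4], [7]].
Step i=3: Q has 3 at row 1, column 2; remove that cell from P, ejecting 4. So w(3) = 4. P is now [[1], [7]].
Step i=2: Q has 2 at row 2, column 1; remove 7 from row 2 of P and reverse-bump: 7 enters row 1 and ejects 1. So w(2) = 1. P is now [[7]].
Step i=1: Q has 1 at row 1, column 1; remove that cell from P, ejecting 7. So w(1) = 7. P is now [].

So w = 7 1 4 2 3 5 6.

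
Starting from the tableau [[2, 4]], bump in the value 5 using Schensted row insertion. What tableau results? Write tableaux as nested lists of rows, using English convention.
5 is larger than every entry of row 1, so it is appended to row 1. The new tableau is [[2, 4, 5]].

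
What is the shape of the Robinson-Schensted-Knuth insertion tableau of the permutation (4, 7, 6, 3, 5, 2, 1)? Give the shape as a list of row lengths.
Row-insert each entry into an empty tableau.

After inserting 4: P = [[4]].
After inserting 7: P = [[4, 7]].
After inserting 6: P = [[4, 6], [7]].
After inserting 3: P = [[3, 6], [4], [7]].
After inserting 5: P = [[3, 5], [4, 6], [7]].
After inserting 2: P = [[2, 5], [3, 6], [4], [7]].
After inserting 1: P = [[1, 5], [2, 6], [3], [4], [7]].

The final insertion tableau P = [[1, 5], [2, 6], [3], [4], [7]] has shape [2, 2, 1, 1, 1].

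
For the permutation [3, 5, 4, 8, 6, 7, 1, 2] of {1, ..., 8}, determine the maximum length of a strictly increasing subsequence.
4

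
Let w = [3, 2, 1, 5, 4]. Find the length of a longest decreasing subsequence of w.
3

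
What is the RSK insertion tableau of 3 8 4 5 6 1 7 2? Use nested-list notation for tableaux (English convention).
Insert 3: appended to row 1. P = [[3]].
Insert 8: appended to row 1. P = [[3, 8]].
Insert 4: 4 bumps 8 from row 1; 8 starts row 2. P = [[3, 4], [8]].
Insert 5: appended to row 1. P = [[3, 4, 5], [8]].
Insert 6: appended to row 1. P = [[3, 4, 5, 6], [8]].
Insert 1: 1 bumps 3 from row 1; 3 bumps 8 from row 2; 8 starts row 3. P = [[1, 4, 5, 6], [3], [8]].
Insert 7: appended to row 1. P = [[1, 4, 5, 6, 7], [3], [8]].
Insert 2: 2 bumps 4 from row 1; 4 appends to row 2. P = [[1, 2, 5, 6, 7], [3, 4], [8]].

So P = [[1, 2, 5, 6, 7], [3, 4], [8]].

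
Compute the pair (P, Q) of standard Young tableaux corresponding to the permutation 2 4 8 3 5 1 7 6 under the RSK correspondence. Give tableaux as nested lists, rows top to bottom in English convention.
P = [[1, 3, 5, 6], [2, 7], [4, 8]], Q = [[1, 2, 3, 7], [4, 5], [6, 8]]

Insert each entry of the permutation into P by Schensted row insertion, recording in Q the position of each new cell.

Insert 2: appended to row 1. P = [[2]].
Insert 4: appended to row 1. P = [[2, 4]].
Insert 8: appended to row 1. P = [[2, 4, 8]].
Insert 3: 3 bumps 4 from row 1; 4 starts row 2. P = [[2, 3, 8], [4]].
Insert 5: 5 bumps 8 from row 1; 8 appends to row 2. P = [[2, 3, 5], [4, 8]].
Insert 1: 1 bumps 2 from row 1; 2 bumps 4 from row 2; 4 starts row 3. P = [[1, 3, 5], [2, 8], [4]].
Insert 7: appended to row 1. P = [[1, 3, 5, 7], [2, 8], [4]].
Insert 6: 6 bumps 7 from row 1; 7 bumps 8 from row 2; 8 appends to row 3. P = [[1, 3, 5, 6], [2, 7], [4, 8]].

So P = [[1, 3, 5, 6], [2, 7], [4, 8]], Q = [[1, 2, 3, 7], [4, 5], [6, 8]].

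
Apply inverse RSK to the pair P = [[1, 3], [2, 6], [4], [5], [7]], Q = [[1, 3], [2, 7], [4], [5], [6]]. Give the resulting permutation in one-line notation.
Reverse RSK: for i = n, n-1, ..., 1, locate i in Q, remove the corresponding corner cell from P, and reverse-bump its entry up through P; the value ejected from row 1 is w(i).

So w = 7 5 6 4 2 1 3.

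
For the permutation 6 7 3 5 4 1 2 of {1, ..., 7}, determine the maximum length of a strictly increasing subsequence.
2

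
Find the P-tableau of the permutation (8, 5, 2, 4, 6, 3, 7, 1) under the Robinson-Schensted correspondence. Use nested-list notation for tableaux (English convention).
P = [[1, 3, 6, 7], [2], [4], [5], [8]]

Insert 8: appended to row 1. P = [[8]].
Insert 5: 5 bumps 8 from row 1; 8 starts row 2. P = [[5], [8]].
Insert 2: 2 bumps 5 from row 1; 5 bumps 8 from row 2; 8 starts row 3. P = [[2], [5], [8]].
Insert 4: appended to row 1. P = [[2, 4], [5], [8]].
Insert 6: appended to row 1. P = [[2, 4, 6], [5], [8]].
Insert 3: 3 bumps 4 from row 1; 4 bumps 5 from row 2; 5 bumps 8 from row 3; 8 starts row 4. P = [[2, 3, 6], [4], [5], [8]].
Insert 7: appended to row 1. P = [[2, 3, 6, 7], [4], [5], [8]].
Insert 1: 1 bumps 2 from row 1; 2 bumps 4 from row 2; 4 bumps 5 from row 3; 5 bumps 8 from row 4; 8 starts row 5. P = [[1, 3, 6, 7], [2], [4], [5], [8]].

So P = [[1, 3, 6, 7], [2], [4], [5], [8]].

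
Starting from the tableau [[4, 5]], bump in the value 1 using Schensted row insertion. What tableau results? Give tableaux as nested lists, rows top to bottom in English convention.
[[1, 5], [4]]

In row 1, 1 replaces 4 (the leftmost entry greater than 1); 4 is bumped to row 2. 4 starts a new row 2. The new tableau is [[1, 5], [4]].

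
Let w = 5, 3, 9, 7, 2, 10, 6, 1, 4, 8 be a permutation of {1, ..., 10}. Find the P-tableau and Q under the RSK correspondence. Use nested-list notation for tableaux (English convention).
P = [[1, 4, 8], [2, 6, 10], [3, 7], [5, 9]], Q = [[1, 3, 6], [2, 4, 10], [5, 7], [8, 9]]

Insert each entry of the permutation into P by Schensted row insertion, recording in Q the position of each new cell.

After inserting 5: P = [[5]].
After inserting 3: P = [[3], [5]].
After inserting 9: P = [[3, 9], [5]].
After inserting 7: P = [[3, 7], [5, 9]].
After inserting 2: P = [[2, 7], [3, 9], [5]].
After inserting 10: P = [[2, 7, 10], [3, 9], [5]].
After inserting 6: P = [[2, 6, 10], [3, 7], [5, 9]].
After inserting 1: P = [[1, 6, 10], [2, 7], [3, 9], [5]].
After inserting 4: P = [[1, 4, 10], [2, 6], [3, 7], [5, 9]].
After inserting 8: P = [[1, 4, 8], [2, 6, 10], [3, 7], [5, 9]].

So P = [[1, 4, 8], [2, 6, 10], [3, 7], [5, 9]], Q = [[1, 3, 6], [2, 4, 10], [5, 7], [8, 9]].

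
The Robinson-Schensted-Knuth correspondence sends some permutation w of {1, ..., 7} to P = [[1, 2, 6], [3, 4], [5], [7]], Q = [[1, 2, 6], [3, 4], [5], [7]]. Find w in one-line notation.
3 7 1 5 4 6 2

Reverse the RSK construction: for i from n down to 1, find the cell of Q containing i, remove the entry at that cell from P, and reverse-bump it up through P; the value ejected from row 1 is w(i).

Step i=7: Q has 7 at row 4, column 1; remove 7 from row 4 of P and reverse-bump: 7 enters row 3 and ejects 5; 5 enters row 2 and ejects 4; 4 enters row 1 and ejects 2. So w(7) = 2. P is now [[1, 4, 6], [3, 5], [7]].
Step i=6: Q has 6 at row 1, column 3; remove that cell from P, ejecting 6. So w(6) = 6. P is now [[1, 4], [3, 5], [7]].
Step i=5: Q has 5 at row 3, column 1; remove 7 from row 3 of P and reverse-bump: 7 enters row 2 and ejects 5; 5 enters row 1 and ejects 4. So w(5) = 4. P is now [[1, 5], [3, 7]].
Step i=4: Q has 4 at row 2, column 2; remove 7 from row 2 of P and reverse-bump: 7 enters row 1 and ejects 5. So w(4) = 5. P is now [[1, 7], [3]].
Step i=3: Q has 3 at row 2, column 1; remove 3 from row 2 of P and reverse-bump: 3 enters row 1 and ejects 1. So w(3) = 1. P is now [[3, 7]].
Step i=2: Q has 2 at row 1, column 2; remove that cell from P, ejecting 7. So w(2) = 7. P is now [[3]].
Step i=1: Q has 1 at row 1, column 1; remove that cell from P, ejecting 3. So w(1) = 3. P is now [].

So w = 3 7 1 5 4 6 2.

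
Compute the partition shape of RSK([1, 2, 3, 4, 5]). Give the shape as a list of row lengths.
[5]

RSK row insertion gives P = [[1, 2, 3, 4, 5]], which has shape [5].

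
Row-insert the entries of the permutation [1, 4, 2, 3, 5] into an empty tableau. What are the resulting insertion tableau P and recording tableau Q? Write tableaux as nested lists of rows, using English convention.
Insert each entry of the permutation into P by Schensted row insertion, recording in Q the position of each new cell.

Insert 1: appended to row 1. P = [[1]].
Insert 4: appended to row 1. P = [[1, 4]].
Insert 2: 2 bumps 4 from row 1; 4 starts row 2. P = [[1, 2], [4]].
Insert 3: appended to row 1. P = [[1, 2, 3], [4]].
Insert 5: appended to row 1. P = [[1, 2, 3, 5], [4]].

So P = [[1, 2, 3, 5], [4]], Q = [[1, 2, 4, 5], [3]].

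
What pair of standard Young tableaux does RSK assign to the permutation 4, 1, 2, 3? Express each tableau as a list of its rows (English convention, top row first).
Insert each entry of the permutation into P by Schensted row insertion, recording in Q the position of each new cell.

Insert 4: appended to row 1. P = [[4]].
Insert 1: 1 bumps 4 from row 1; 4 starts row 2. P = [[1], [4]].
Insert 2: appended to row 1. P = [[1, 2], [4]].
Insert 3: appended to row 1. P = [[1, 2, 3], [4]].

So P = [[1, 2, 3], [4]], Q = [[1, 3, 4], [2]].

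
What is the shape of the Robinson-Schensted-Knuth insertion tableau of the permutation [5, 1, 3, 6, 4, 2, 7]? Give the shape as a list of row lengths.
RSK row insertion gives P = [[1, 2, 4, 7], [3, 6], [5]], which has shape [4, 2, 1].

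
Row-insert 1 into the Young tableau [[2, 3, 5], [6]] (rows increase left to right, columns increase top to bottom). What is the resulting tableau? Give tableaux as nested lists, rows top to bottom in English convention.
[[1, 3, 5], [2], [6]]

In row 1, 1 replaces 2 (the leftmost entry greater than 1); 2 is bumped to row 2. In row 2, 2 replaces 6 (the leftmost entry greater than 2); 6 is bumped to row 3. 6 starts a new row 3. The new tableau is [[1, 3, 5], [2], [6]].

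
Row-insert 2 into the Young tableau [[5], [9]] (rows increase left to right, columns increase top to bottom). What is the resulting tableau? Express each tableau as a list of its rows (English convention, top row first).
In row 1, 2 replaces 5 (the leftmost entry greater than 2); 5 is bumped to row 2. In row 2, 5 replaces 9 (the leftmost entry greater than 5); 9 is bumped to row 3. 9 starts a new row 3. The new tableau is [[2], [5], [9]].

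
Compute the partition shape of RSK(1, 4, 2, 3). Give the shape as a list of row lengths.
[3, 1]

Row-insert each entry into an empty tableau.

After inserting 1: P = [[1]].
After inserting 4: P = [[1, 4]].
After inserting 2: P = [[1, 2], [4]].
After inserting 3: P = [[1, 2, 3], [4]].

The final insertion tableau P = [[1, 2, 3], [4]] has shape [3, 1].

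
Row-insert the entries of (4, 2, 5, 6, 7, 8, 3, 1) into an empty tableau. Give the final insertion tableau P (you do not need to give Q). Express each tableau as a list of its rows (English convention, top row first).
After inserting 4: P = [[4]].
After inserting 2: P = [[2], [4]].
After inserting 5: P = [[2, 5], [4]].
After inserting 6: P = [[2, 5, 6], [4]].
After inserting 7: P = [[2, 5, 6, 7], [4]].
After inserting 8: P = [[2, 5, 6, 7, 8], [4]].
After inserting 3: P = [[2, 3, 6, 7, 8], [4, 5]].
After inserting 1: P = [[1, 3, 6, 7, 8], [2, 5], [4]].

So P = [[1, 3, 6, 7, 8], [2, 5], [4]].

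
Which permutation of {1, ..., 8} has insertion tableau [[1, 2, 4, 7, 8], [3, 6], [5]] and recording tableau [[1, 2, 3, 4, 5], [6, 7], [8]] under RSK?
1 5 6 7 8 3 4 2

Reverse the RSK construction: for i from n down to 1, find the cell of Q containing i, remove the entry at that cell from P, and reverse-bump it up through P; the value ejected from row 1 is w(i).

Step i=8: Q has 8 at row 3, column 1; remove 5 from row 3 of P and reverse-bump: 5 enters row 2 and ejects 3; 3 enters row 1 and ejects 2. So w(8) = 2. P is now [[1, 3, 4, 7, 8], [5, 6]].
Step i=7: Q has 7 at row 2, column 2; remove 6 from row 2 of P and reverse-bump: 6 enters row 1 and ejects 4. So w(7) = 4. P is now [[1, 3, 6, 7, 8], [5]].
Step i=6: Q has 6 at row 2, column 1; remove 5 from row 2 of P and reverse-bump: 5 enters row 1 and ejects 3. So w(6) = 3. P is now [[1, 5, 6, 7, 8]].
Step i=5: Q has 5 at row 1, column 5; remove that cell from P, ejecting 8. So w(5) = 8. P is now [[1, 5, 6, 7]].
Step i=4: Q has 4 at row 1, column 4; remove that cell from P, ejecting 7. So w(4) = 7. P is now [[1, 5, 6]].
Step i=3: Q has 3 at row 1, column 3; remove that cell from P, ejecting 6. So w(3) = 6. P is now [[1, 5]].
Step i=2: Q has 2 at row 1, column 2; remove that cell from P, ejecting 5. So w(2) = 5. P is now [[1]].
Step i=1: Q has 1 at row 1, column 1; remove that cell from P, ejecting 1. So w(1) = 1. P is now [].

So w = 1 5 6 7 8 3 4 2.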